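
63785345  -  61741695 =2043650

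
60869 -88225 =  - 27356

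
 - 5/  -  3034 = 5/3034 = 0.00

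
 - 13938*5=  - 69690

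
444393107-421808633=22584474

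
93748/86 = 1090+4/43 = 1090.09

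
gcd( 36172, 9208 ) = 4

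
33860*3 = 101580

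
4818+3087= 7905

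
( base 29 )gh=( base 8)741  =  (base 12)341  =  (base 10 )481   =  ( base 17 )1b5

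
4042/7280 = 2021/3640 = 0.56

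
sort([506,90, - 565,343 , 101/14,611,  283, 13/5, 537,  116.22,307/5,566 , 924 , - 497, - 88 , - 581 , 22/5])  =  [ - 581,  -  565, - 497,-88,13/5, 22/5,101/14, 307/5,90, 116.22,283, 343,506,537 , 566 , 611, 924] 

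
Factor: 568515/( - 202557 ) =  -  755/269 = -5^1*151^1*269^ (  -  1) 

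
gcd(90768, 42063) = 3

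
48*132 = 6336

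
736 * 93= 68448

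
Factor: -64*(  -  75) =2^6*3^1 * 5^2 = 4800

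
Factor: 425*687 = 3^1*5^2*17^1*229^1 = 291975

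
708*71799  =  50833692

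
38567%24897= 13670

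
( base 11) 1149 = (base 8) 2741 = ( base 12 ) a55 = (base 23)2JA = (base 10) 1505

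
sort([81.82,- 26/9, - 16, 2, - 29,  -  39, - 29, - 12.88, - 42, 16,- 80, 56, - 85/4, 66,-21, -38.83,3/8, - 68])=[ - 80,-68 ,-42, - 39,-38.83,-29, - 29, - 85/4,-21,  -  16, - 12.88, - 26/9, 3/8, 2,16,56, 66,81.82 ]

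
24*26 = 624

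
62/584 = 31/292 = 0.11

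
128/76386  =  64/38193 = 0.00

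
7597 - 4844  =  2753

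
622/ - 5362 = -311/2681 =- 0.12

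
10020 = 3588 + 6432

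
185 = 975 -790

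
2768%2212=556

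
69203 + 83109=152312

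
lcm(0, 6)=0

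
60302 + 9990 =70292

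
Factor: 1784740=2^2*5^1*89237^1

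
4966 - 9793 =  -4827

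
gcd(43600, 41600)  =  400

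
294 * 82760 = 24331440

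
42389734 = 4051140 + 38338594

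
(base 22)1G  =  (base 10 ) 38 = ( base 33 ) 15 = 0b100110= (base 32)16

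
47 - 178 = - 131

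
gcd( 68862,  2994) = 2994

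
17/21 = 17/21 = 0.81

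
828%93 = 84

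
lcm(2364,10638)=21276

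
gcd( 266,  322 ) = 14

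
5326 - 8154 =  - 2828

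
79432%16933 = 11700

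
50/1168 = 25/584 = 0.04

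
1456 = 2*728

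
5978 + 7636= 13614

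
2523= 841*3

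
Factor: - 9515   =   - 5^1 * 11^1*173^1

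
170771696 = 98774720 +71996976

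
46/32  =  1 + 7/16 = 1.44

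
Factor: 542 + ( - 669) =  - 127 = - 127^1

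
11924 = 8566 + 3358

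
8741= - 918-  - 9659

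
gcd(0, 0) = 0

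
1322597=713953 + 608644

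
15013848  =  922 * 16284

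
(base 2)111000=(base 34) 1M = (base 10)56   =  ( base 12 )48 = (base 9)62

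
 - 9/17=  - 1  +  8/17= - 0.53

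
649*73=47377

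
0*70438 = 0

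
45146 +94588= 139734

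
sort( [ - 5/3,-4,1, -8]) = [ - 8,- 4, - 5/3,1 ] 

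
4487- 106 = 4381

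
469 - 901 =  - 432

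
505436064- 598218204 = -92782140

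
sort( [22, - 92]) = [ - 92,22 ] 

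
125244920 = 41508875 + 83736045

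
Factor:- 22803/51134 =  -  33/74 = -  2^ ( - 1) *3^1*11^1 * 37^(-1)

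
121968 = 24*5082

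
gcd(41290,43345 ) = 5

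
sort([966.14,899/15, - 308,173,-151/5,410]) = [ - 308, - 151/5,899/15,173,410,966.14 ]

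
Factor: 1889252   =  2^2*127^1 * 3719^1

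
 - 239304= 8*( - 29913) 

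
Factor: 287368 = 2^3 * 17^1*2113^1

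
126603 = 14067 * 9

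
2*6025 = 12050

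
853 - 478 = 375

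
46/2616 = 23/1308 = 0.02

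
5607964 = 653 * 8588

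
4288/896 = 67/14 = 4.79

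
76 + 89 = 165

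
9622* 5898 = 56750556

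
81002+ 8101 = 89103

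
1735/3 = 578 + 1/3 = 578.33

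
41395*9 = 372555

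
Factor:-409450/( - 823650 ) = 3^(-1)*17^ ( - 2)*431^1=431/867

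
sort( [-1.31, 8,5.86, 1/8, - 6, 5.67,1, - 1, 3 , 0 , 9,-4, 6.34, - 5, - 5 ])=[- 6, - 5, -5,-4, - 1.31, - 1, 0,1/8,1, 3,5.67,5.86 , 6.34,8,9 ]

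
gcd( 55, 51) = 1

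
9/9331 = 9/9331= 0.00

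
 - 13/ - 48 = 13/48 = 0.27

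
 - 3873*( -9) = 34857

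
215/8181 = 215/8181 = 0.03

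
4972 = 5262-290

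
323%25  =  23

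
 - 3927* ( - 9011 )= 35386197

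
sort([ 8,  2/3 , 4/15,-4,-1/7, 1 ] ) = [ - 4 , - 1/7,4/15, 2/3, 1,8]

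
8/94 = 4/47 =0.09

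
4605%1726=1153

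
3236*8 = 25888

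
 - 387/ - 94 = 4+ 11/94 = 4.12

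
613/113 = 5 + 48/113= 5.42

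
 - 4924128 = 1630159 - 6554287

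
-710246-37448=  -747694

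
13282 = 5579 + 7703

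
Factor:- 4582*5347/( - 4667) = 24499954/4667  =  2^1*13^( - 1)*  29^1*79^1*359^( - 1)*5347^1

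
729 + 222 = 951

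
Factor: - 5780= - 2^2 * 5^1*17^2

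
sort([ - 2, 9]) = [ - 2, 9 ] 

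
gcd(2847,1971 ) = 219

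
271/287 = 271/287 = 0.94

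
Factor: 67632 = 2^4*3^1*1409^1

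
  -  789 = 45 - 834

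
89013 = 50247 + 38766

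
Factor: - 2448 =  - 2^4 * 3^2 * 17^1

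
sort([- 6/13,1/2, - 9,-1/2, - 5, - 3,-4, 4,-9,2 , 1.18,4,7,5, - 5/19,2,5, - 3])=[ - 9,-9, - 5, - 4,  -  3,-3,  -  1/2, -6/13, - 5/19,1/2,1.18, 2, 2,  4,4, 5,5,  7 ] 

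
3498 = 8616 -5118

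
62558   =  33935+28623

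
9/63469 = 9/63469 = 0.00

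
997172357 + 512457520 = 1509629877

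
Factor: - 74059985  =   - 5^1*97^1*311^1*491^1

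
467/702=467/702 = 0.67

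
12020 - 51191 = - 39171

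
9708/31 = 9708/31 = 313.16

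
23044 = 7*3292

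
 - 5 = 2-7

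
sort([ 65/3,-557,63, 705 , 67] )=[ -557 , 65/3, 63,67 , 705 ]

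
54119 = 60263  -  6144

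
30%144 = 30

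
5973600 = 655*9120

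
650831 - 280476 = 370355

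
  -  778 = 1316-2094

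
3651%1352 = 947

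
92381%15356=245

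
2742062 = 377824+2364238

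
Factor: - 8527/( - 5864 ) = 2^ (-3 )*733^( - 1 )*8527^1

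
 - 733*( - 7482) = 5484306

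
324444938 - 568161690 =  - 243716752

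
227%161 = 66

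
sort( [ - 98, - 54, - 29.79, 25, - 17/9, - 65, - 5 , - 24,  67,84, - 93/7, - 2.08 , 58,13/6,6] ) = [ - 98 , -65,-54, - 29.79, - 24,-93/7, - 5, - 2.08, - 17/9,13/6,6, 25,58,67,84 ] 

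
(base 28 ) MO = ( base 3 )212201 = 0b1010000000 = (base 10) 640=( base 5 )10030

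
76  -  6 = 70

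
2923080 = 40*73077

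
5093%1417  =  842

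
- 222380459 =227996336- 450376795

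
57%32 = 25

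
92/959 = 92/959 = 0.10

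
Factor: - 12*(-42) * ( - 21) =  - 10584 = - 2^3*3^3 * 7^2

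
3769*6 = 22614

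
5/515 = 1/103 = 0.01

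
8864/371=8864/371 = 23.89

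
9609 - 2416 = 7193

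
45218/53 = 853 + 9/53 = 853.17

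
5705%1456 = 1337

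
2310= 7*330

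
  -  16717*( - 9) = 150453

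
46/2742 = 23/1371 = 0.02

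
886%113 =95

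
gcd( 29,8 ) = 1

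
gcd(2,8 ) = 2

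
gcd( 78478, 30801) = 1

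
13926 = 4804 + 9122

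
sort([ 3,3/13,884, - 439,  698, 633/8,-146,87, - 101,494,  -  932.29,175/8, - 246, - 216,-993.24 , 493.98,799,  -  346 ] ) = [-993.24, - 932.29,- 439 ,- 346, - 246 , - 216, - 146, - 101,3/13, 3,175/8,633/8 , 87,493.98, 494,698,799 , 884]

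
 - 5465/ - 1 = 5465 + 0/1 =5465.00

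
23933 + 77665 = 101598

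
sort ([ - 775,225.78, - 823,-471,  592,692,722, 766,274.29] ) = [ - 823, - 775, - 471,225.78,  274.29,592, 692, 722  ,  766] 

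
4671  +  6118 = 10789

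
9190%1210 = 720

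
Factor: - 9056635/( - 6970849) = 5^1 * 7^1 * 19^1*13619^1*6970849^( - 1 )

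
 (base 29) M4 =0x282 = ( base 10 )642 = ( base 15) 2cc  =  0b1010000010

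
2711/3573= 2711/3573 = 0.76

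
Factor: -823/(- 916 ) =2^( - 2 )* 229^(-1) * 823^1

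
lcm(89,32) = 2848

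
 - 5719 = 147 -5866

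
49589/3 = 16529 +2/3 = 16529.67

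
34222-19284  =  14938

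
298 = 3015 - 2717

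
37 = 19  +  18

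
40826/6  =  20413/3 = 6804.33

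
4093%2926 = 1167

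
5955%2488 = 979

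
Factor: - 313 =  - 313^1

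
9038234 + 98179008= 107217242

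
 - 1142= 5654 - 6796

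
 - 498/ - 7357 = 498/7357 = 0.07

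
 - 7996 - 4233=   -  12229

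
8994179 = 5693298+3300881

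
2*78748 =157496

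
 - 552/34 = -17 + 13/17 = - 16.24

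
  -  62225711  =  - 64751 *961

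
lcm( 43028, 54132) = 1678092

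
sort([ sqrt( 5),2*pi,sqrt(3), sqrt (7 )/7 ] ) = [sqrt (7)/7,sqrt ( 3), sqrt( 5 ), 2*pi]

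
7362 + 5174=12536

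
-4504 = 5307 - 9811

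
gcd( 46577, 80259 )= 1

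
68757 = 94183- 25426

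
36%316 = 36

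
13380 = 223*60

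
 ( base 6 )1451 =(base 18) 13D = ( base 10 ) 391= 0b110000111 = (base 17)160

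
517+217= 734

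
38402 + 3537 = 41939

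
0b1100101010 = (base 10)810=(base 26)154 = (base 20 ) 20A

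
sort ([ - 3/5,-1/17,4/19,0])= [ - 3/5, - 1/17, 0,4/19]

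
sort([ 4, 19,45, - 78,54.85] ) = [-78,4,19,45,54.85]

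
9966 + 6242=16208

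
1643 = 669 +974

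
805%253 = 46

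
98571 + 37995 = 136566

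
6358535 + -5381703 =976832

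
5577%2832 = 2745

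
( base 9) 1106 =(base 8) 1460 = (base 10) 816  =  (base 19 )24I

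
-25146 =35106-60252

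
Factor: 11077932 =2^2*3^1 * 199^1*4639^1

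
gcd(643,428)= 1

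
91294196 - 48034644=43259552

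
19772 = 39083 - 19311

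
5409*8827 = 47745243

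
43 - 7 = 36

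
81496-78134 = 3362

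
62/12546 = 31/6273= 0.00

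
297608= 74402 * 4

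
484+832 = 1316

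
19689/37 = 532+5/37 = 532.14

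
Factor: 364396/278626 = 2^1 * 91099^1*139313^( - 1) =182198/139313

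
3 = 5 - 2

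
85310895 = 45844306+39466589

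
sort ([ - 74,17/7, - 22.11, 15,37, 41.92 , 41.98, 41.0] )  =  [ - 74, - 22.11,17/7, 15, 37, 41.0, 41.92,41.98 ]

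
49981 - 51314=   -  1333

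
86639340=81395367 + 5243973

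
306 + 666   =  972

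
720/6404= 180/1601 = 0.11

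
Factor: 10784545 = 5^1*17^1*71^1*1787^1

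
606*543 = 329058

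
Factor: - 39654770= - 2^1*5^1*379^1 *10463^1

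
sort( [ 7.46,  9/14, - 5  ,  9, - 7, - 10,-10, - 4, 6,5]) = [-10,-10,  -  7,-5, - 4, 9/14, 5,6,7.46, 9 ] 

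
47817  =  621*77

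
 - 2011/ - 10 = 201 + 1/10 = 201.10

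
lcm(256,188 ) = 12032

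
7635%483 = 390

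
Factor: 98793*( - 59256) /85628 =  - 2^1*3^5 * 823^1 * 3659^1 *21407^( - 1) = -1463519502/21407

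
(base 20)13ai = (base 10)9418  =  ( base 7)36313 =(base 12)554A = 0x24CA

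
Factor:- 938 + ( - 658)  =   - 2^2 * 3^1*7^1*19^1 = -1596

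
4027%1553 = 921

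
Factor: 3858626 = 2^1*17^1 * 113489^1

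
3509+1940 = 5449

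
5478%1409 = 1251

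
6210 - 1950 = 4260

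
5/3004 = 5/3004 = 0.00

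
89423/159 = 89423/159 = 562.41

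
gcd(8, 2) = 2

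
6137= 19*323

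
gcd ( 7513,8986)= 1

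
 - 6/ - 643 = 6/643= 0.01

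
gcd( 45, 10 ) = 5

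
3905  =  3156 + 749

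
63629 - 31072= 32557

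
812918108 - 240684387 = 572233721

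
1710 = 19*90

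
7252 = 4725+2527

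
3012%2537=475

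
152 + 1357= 1509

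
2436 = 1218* 2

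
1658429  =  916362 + 742067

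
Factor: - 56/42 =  - 4/3 = - 2^2 * 3^(-1)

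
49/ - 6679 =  - 49/6679 = - 0.01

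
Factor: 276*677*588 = 2^4*3^2 * 7^2*23^1*677^1 = 109868976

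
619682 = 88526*7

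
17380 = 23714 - 6334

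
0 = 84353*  0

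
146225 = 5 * 29245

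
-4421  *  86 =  - 380206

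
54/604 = 27/302  =  0.09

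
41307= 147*281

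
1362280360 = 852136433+510143927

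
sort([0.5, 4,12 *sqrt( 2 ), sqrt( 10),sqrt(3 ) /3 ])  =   [0.5,sqrt( 3)/3 , sqrt(10),4, 12*sqrt(2 )]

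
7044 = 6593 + 451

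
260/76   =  65/19 = 3.42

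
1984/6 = 992/3 = 330.67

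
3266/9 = 3266/9 = 362.89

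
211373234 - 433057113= - 221683879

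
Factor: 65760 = 2^5*3^1*5^1*137^1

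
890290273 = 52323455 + 837966818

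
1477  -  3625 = - 2148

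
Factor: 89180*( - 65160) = - 2^5*3^2*5^2*7^3 * 13^1*181^1 = - 5810968800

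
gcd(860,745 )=5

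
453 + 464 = 917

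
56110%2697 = 2170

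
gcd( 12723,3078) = 3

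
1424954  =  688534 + 736420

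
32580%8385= 7425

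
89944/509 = 176 + 360/509 = 176.71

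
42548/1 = 42548= 42548.00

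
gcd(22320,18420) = 60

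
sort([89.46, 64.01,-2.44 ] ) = [ - 2.44,64.01, 89.46]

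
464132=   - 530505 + 994637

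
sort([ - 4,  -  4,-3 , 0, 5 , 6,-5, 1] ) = [ - 5 , - 4, - 4,  -  3,0 , 1 , 5, 6]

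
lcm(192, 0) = 0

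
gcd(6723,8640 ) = 27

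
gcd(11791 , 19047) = 907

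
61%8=5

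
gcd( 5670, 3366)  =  18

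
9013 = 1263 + 7750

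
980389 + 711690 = 1692079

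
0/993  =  0= 0.00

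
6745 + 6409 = 13154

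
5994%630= 324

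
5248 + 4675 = 9923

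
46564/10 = 23282/5 = 4656.40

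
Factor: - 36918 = - 2^1*3^2*7^1*293^1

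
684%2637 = 684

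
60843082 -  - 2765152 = 63608234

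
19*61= 1159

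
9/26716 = 9/26716= 0.00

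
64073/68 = 942+1/4 =942.25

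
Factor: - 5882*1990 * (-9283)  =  108659185940 = 2^2*5^1*17^1*173^1*199^1*9283^1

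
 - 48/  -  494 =24/247 = 0.10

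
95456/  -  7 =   -  95456/7 = -13636.57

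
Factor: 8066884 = 2^2*7^1*61^1*4723^1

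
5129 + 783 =5912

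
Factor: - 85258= - 2^1*47^1 *907^1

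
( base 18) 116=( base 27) CO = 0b101011100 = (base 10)348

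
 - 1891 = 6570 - 8461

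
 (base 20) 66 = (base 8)176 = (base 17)77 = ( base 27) 4i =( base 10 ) 126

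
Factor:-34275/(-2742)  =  2^( - 1)*5^2 =25/2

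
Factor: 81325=5^2*3253^1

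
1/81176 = 1/81176 = 0.00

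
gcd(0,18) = 18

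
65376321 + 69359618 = 134735939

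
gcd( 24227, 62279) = 7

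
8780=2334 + 6446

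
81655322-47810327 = 33844995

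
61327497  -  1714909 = 59612588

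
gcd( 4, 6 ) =2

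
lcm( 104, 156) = 312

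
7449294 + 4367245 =11816539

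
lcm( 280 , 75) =4200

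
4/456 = 1/114 = 0.01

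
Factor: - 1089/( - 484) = 2^ ( - 2)*3^2 =9/4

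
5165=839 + 4326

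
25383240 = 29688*855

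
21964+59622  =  81586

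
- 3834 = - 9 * 426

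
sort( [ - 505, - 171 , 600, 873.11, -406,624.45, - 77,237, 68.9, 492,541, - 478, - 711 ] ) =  [ - 711, - 505, - 478, - 406, - 171, - 77, 68.9,  237,492, 541, 600,624.45, 873.11]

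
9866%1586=350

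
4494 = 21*214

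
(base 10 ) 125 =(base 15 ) 85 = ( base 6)325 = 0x7d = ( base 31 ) 41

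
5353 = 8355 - 3002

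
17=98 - 81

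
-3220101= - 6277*513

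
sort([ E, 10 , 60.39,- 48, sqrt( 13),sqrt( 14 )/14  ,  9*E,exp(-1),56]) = [ - 48, sqrt (14 )/14, exp( - 1 ), E, sqrt( 13 ), 10,9*E,56, 60.39 ]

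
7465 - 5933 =1532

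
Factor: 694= 2^1*347^1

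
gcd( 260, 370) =10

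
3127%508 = 79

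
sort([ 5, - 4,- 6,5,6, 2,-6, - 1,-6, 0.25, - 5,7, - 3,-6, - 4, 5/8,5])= [ - 6, - 6,-6,  -  6,  -  5, - 4, - 4, - 3, - 1, 0.25 , 5/8,2, 5 , 5 , 5, 6,7]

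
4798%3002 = 1796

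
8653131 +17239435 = 25892566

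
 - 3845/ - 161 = 3845/161 = 23.88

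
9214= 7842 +1372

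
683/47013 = 683/47013   =  0.01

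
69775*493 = 34399075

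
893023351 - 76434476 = 816588875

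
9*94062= 846558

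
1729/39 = 44+1/3  =  44.33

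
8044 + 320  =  8364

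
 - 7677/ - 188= 40 + 157/188 =40.84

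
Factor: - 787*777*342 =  - 209132658  =  - 2^1* 3^3*7^1  *  19^1*37^1*787^1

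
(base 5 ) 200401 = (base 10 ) 6351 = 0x18CF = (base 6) 45223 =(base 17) 14GA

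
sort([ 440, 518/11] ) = [518/11, 440]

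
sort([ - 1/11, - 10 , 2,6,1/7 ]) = [ - 10, - 1/11, 1/7, 2, 6]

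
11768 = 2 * 5884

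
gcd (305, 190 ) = 5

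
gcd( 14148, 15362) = 2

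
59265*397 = 23528205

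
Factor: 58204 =2^2* 14551^1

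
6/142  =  3/71 = 0.04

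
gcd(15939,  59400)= 99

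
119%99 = 20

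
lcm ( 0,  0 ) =0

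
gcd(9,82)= 1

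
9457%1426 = 901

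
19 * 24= 456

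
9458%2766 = 1160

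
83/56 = 83/56 = 1.48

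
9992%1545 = 722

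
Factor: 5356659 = 3^1*7^1*11^1*23189^1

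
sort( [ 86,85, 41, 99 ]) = [ 41,85, 86, 99]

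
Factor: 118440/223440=2^( -1 )*3^1 * 7^ ( - 1) * 19^( - 1)*47^1   =  141/266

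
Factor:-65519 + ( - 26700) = -92219^1 = - 92219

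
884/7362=442/3681  =  0.12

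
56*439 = 24584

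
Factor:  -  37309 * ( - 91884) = 3428100156 = 2^2*3^1*13^1*19^1*31^1*37309^1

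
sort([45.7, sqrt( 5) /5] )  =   [ sqrt(5 ) /5,45.7]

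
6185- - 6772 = 12957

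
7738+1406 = 9144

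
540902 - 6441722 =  - 5900820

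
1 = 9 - 8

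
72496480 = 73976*980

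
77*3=231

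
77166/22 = 3507 + 6/11  =  3507.55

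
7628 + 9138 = 16766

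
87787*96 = 8427552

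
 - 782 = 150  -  932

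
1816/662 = 2 + 246/331 = 2.74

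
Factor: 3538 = 2^1*29^1*61^1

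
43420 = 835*52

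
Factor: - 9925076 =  - 2^2*7^1 * 17^1*29^1*719^1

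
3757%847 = 369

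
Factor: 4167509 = 4167509^1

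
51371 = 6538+44833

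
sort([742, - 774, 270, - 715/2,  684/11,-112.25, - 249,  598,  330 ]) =[ - 774, - 715/2,-249, - 112.25, 684/11,  270, 330,  598, 742]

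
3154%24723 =3154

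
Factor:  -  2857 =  - 2857^1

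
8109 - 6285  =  1824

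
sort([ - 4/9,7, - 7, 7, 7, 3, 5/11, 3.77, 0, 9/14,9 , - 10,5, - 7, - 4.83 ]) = [ - 10, - 7, - 7, -4.83,  -  4/9,  0,5/11 , 9/14, 3,3.77, 5,7, 7, 7, 9]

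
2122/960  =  2+ 101/480 = 2.21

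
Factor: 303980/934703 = 2^2*5^1*7^( - 1)*11^( - 1)*61^ ( - 1 )*199^(- 1)*15199^1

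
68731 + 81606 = 150337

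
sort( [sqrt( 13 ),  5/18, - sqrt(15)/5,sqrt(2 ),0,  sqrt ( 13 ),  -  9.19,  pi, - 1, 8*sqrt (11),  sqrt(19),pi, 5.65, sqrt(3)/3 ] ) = [ - 9.19, - 1, - sqrt(15 )/5,0 , 5/18, sqrt(3 )/3,sqrt(2), pi, pi, sqrt(13 ),sqrt( 13) , sqrt ( 19),5.65  ,  8*sqrt ( 11)] 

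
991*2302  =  2281282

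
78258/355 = 220+158/355=220.45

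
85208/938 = 42604/469 = 90.84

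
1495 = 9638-8143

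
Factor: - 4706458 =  - 2^1 *1093^1*2153^1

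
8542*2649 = 22627758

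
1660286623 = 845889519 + 814397104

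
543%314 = 229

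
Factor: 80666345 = 5^1*823^1*19603^1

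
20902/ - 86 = -244 + 41/43   =  - 243.05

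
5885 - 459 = 5426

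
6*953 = 5718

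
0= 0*8948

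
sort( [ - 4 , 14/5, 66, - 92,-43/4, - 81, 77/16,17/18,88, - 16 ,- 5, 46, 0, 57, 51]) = [-92 , - 81,  -  16,  -  43/4, - 5 , - 4,  0 , 17/18,14/5,77/16, 46, 51, 57, 66, 88 ]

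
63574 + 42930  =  106504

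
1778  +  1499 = 3277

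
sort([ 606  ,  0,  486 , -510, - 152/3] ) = [- 510, - 152/3,0, 486,  606]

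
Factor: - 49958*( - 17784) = 2^4 * 3^2 * 13^1* 19^1*24979^1 = 888453072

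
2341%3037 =2341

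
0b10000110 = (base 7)251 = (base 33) 42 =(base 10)134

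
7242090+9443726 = 16685816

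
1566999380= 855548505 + 711450875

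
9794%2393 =222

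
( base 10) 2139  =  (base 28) 2kb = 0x85B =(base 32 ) 22r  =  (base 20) 56j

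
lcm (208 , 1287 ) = 20592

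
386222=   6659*58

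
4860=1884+2976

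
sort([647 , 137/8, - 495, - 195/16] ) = [ - 495,-195/16,137/8, 647]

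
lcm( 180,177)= 10620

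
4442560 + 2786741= 7229301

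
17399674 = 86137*202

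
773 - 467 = 306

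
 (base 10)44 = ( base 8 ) 54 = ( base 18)28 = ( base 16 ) 2c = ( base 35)19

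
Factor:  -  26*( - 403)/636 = 5239/318 = 2^( - 1 )*3^(- 1 )*13^2* 31^1*53^( - 1 )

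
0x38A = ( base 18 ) 2E6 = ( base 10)906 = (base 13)549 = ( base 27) 16F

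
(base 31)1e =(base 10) 45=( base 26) 1J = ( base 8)55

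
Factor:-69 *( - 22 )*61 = 92598  =  2^1*3^1*11^1 * 23^1 * 61^1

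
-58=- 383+325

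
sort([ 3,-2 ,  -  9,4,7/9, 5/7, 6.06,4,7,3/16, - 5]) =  [ - 9, - 5,-2 , 3/16 , 5/7,7/9, 3,4, 4, 6.06 , 7] 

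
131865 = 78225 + 53640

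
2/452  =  1/226=0.00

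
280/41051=280/41051 =0.01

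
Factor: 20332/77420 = 5083/19355 = 5^( - 1)*7^(-2) *13^1*17^1*23^1 * 79^(-1 ) 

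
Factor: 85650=2^1*3^1 *5^2*571^1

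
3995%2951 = 1044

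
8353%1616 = 273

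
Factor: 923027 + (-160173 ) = 2^1*191^1*1997^1 = 762854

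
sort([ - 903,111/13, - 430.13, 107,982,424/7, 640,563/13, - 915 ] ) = [ - 915, - 903, - 430.13,111/13, 563/13,424/7, 107,640,982] 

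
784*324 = 254016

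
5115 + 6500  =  11615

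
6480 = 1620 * 4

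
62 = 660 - 598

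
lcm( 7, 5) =35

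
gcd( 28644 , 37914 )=6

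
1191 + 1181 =2372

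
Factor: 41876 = 2^2*19^2 * 29^1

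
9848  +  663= 10511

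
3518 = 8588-5070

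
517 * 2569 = 1328173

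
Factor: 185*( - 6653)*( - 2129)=5^1*37^1*2129^1  *  6653^1 = 2620383845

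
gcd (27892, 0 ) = 27892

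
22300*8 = 178400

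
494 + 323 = 817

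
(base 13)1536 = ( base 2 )110000001111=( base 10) 3087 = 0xc0f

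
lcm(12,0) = 0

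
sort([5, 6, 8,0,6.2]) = [ 0 , 5,6, 6.2, 8]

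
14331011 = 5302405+9028606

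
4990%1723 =1544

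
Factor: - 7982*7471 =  - 59633522 = - 2^1* 13^1*31^1*241^1*307^1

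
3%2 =1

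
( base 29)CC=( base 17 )143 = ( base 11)2A8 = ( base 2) 101101000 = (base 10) 360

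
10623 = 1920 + 8703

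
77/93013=77/93013=   0.00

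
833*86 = 71638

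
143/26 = 5 + 1/2= 5.50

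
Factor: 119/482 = 2^( -1)*7^1*17^1*241^( - 1 )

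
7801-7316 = 485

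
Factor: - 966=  - 2^1* 3^1*7^1 * 23^1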